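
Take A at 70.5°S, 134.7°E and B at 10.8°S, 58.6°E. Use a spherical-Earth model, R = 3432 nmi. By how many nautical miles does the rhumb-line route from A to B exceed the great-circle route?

Great circle: cos σ = sin φ₁ sin φ₂ + cos φ₁ cos φ₂ cos Δλ,  σ = 1.3125 rad → d_gc = 4504.6 nmi
Rhumb line: Δψ = +1.5716, q = Δφ/Δψ = 0.6630, d_rh = R√(Δφ²+q²Δλ²) = 4682.0 nmi
Excess = 4682.0 − 4504.6 = 177.4 ≈ 177 nmi

177 nmi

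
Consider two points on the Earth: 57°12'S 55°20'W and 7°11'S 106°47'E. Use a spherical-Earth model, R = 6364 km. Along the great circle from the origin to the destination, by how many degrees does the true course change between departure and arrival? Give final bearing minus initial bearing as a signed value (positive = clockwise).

Initial bearing θ₁ = atan2(sin Δλ cos φ₂, cos φ₁ sin φ₂ − sin φ₁ cos φ₂ cos Δλ) = 160.52°
Final bearing θ₂ = (initial bearing from the destination back to the start) + 180° = 10.49°
Δθ = θ₂ − θ₁ = -150.0°

-150.0°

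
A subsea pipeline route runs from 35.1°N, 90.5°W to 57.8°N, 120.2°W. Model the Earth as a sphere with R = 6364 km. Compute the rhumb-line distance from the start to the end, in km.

3362 km

Δψ = ln[tan(π/4+φ₂/2)/tan(π/4+φ₁/2)] = +0.5876;  Δφ = +0.3962 rad,  Δλ = -0.5184 rad
q = Δφ/Δψ = 0.6742
d = R·√(Δφ² + q²Δλ²) = 6364·0.52831 = 3362 km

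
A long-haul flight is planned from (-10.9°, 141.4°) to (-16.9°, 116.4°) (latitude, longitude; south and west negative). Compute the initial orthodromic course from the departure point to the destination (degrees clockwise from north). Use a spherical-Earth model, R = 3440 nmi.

253.3°

θ = atan2( sin Δλ·cos φ₂ ,  cos φ₁ sin φ₂ − sin φ₁ cos φ₂ cos Δλ )
  = atan2(-0.4044, -0.1215) = 253.28°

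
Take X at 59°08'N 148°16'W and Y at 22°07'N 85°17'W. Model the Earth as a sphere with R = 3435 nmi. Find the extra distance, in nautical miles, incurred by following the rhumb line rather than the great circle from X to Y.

84 nmi

Great circle: cos σ = sin φ₁ sin φ₂ + cos φ₁ cos φ₂ cos Δλ,  σ = 1.0015 rad → d_gc = 3440.0 nmi
Rhumb line: Δψ = -0.8911, q = Δφ/Δψ = 0.7250, d_rh = R√(Δφ²+q²Δλ²) = 3524.1 nmi
Excess = 3524.1 − 3440.0 = 84.1 ≈ 84 nmi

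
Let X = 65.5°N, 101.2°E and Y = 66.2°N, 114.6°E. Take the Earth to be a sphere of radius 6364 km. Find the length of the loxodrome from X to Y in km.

614 km

Δψ = ln[tan(π/4+φ₂/2)/tan(π/4+φ₁/2)] = +0.0299;  Δφ = +0.0122 rad,  Δλ = +0.2339 rad
q = Δφ/Δψ = 0.4091
d = R·√(Δφ² + q²Δλ²) = 6364·0.09645 = 614 km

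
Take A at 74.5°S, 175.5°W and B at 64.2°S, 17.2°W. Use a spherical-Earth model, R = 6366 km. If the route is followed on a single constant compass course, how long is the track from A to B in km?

6181 km

Rhumb course C = atan2(Δλ, Δψ) with Δψ = ln[tan(π/4+φ₂/2)/tan(π/4+φ₁/2)] = +0.5205, Δλ = +2.7629 → C = 79.33°
d = R·|Δφ| / |cos C| = 6366·0.17977 / 0.18514 = 6181 km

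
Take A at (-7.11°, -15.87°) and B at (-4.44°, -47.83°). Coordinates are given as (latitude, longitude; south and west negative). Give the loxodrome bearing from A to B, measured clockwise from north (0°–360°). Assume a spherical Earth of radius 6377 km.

274.8°

Δψ = ln[tan(π/4+φ₂/2)/tan(π/4+φ₁/2)] = +0.0468
Δλ = -0.5578 rad (taken the short way round)
course = atan2(Δλ, Δψ) = 274.80°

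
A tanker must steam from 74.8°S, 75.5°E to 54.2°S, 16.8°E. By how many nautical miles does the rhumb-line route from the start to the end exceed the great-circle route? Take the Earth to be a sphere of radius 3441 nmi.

Great circle: cos σ = sin φ₁ sin φ₂ + cos φ₁ cos φ₂ cos Δλ,  σ = 0.5309 rad → d_gc = 1826.7 nmi
Rhumb line: Δψ = +0.8841, q = Δφ/Δψ = 0.4067, d_rh = R√(Δφ²+q²Δλ²) = 1893.7 nmi
Excess = 1893.7 − 1826.7 = 67.0 ≈ 67 nmi

67 nmi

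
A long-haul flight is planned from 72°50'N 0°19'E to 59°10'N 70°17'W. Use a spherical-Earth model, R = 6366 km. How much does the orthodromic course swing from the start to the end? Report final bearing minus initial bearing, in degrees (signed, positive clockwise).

-66.2°

Initial bearing θ₁ = atan2(sin Δλ cos φ₂, cos φ₁ sin φ₂ − sin φ₁ cos φ₂ cos Δλ) = 280.63°
Final bearing θ₂ = (initial bearing from the destination back to the start) + 180° = 214.47°
Δθ = θ₂ − θ₁ = -66.2°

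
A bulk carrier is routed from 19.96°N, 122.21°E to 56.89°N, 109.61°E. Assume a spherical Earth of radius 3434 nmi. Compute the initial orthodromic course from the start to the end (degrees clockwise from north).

348.9°

N = sin Δλ·cos φ₂ = -0.1192;  D = cos φ₁ sin φ₂ − sin φ₁ cos φ₂ cos Δλ = +0.6053
initial course = atan2(N, D) = 348.86°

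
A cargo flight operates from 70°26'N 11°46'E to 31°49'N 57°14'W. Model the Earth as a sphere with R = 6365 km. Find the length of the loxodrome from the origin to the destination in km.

6152 km

Δψ = ln[tan(π/4+φ₂/2)/tan(π/4+φ₁/2)] = -1.1715;  Δφ = -0.6740 rad,  Δλ = -1.2043 rad
q = Δφ/Δψ = 0.5753
d = R·√(Δφ² + q²Δλ²) = 6365·0.96659 = 6152 km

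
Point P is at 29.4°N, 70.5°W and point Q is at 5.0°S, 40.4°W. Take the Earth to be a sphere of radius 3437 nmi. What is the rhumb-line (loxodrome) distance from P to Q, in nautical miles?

Δψ = ln[tan(π/4+φ₂/2)/tan(π/4+φ₁/2)] = -0.6246;  Δφ = -0.6004 rad,  Δλ = +0.5253 rad
q = Δφ/Δψ = 0.9612
d = R·√(Δφ² + q²Δλ²) = 3437·0.78451 = 2696 nmi

2696 nmi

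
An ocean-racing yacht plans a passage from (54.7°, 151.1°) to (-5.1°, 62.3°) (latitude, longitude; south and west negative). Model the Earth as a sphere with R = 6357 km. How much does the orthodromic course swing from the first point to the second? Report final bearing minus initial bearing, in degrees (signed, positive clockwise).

At departure: θ₁ = atan2(sin Δλ cos φ₂, cos φ₁ sin φ₂ − sin φ₁ cos φ₂ cos Δλ) = 266.07°
At arrival: θ₂ = atan2(sin Δλ cos φ₁, −cos φ₂ sin φ₁ + sin φ₂ cos φ₁ cos Δλ) = 215.37°
Δθ = θ₂ − θ₁ = -50.7°

-50.7°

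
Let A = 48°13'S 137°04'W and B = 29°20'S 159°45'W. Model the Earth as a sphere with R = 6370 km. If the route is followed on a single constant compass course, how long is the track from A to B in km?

Δψ = ln[tan(π/4+φ₂/2)/tan(π/4+φ₁/2)] = +0.4272;  Δφ = +0.3296 rad,  Δλ = -0.3959 rad
q = Δφ/Δψ = 0.7715
d = R·√(Δφ² + q²Δλ²) = 6370·0.44933 = 2862 km

2862 km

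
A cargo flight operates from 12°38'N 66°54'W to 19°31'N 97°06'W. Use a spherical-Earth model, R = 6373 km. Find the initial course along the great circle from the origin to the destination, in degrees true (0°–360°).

287.3°

N = sin Δλ·cos φ₂ = -0.4741;  D = cos φ₁ sin φ₂ − sin φ₁ cos φ₂ cos Δλ = +0.1478
initial course = atan2(N, D) = 287.32°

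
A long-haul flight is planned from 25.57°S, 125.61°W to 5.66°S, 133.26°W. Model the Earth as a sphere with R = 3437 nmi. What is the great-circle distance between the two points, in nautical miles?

1273 nmi

cos σ = sin φ₁ sin φ₂ + cos φ₁ cos φ₂ cos Δλ
      = sin(-25.57°)sin(-5.66°) + cos(-25.57°)cos(-5.66°)cos(-7.65°) = 0.9322
σ = 21.213° → d = Rσ = 3437·0.37024 = 1273 nmi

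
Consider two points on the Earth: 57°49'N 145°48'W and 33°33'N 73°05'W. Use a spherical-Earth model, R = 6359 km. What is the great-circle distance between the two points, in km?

5900 km

Haversine: a = sin²(Δφ/2)+cos φ₁ cos φ₂ sin²(Δλ/2) = 0.20019;  σ = 2·atan2(√a,√(1−a))
σ = 53.157° → d = Rσ = 6359·0.92776 = 5900 km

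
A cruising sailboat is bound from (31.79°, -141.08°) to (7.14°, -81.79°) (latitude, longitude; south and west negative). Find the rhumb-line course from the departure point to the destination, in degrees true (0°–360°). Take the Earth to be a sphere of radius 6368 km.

Δψ = ln[tan(π/4+φ₂/2)/tan(π/4+φ₁/2)] = -0.4608
Δλ = +1.0348 rad (taken the short way round)
course = atan2(Δλ, Δψ) = 114.00°

114.0°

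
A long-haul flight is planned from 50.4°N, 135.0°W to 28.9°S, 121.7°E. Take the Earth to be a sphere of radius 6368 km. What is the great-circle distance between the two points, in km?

13343 km

Haversine: a = sin²(Δφ/2)+cos φ₁ cos φ₂ sin²(Δλ/2) = 0.75038;  σ = 2·atan2(√a,√(1−a))
σ = 120.050° → d = Rσ = 6368·2.09526 = 13343 km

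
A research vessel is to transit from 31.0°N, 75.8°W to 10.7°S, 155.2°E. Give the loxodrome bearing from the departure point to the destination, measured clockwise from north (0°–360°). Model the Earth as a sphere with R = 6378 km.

251.4°

Meridional parts: M(φ₁)=+0.5696, M(φ₂)=-0.1878 → ΔM = -0.7574;  Δλ = -2.2515 rad
tan C = Δλ / ΔM = +2.9726 → C = 251.41°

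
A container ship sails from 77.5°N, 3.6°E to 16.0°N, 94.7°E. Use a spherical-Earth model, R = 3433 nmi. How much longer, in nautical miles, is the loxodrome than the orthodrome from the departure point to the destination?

304 nmi

Great circle: cos σ = sin φ₁ sin φ₂ + cos φ₁ cos φ₂ cos Δλ,  σ = 1.3025 rad → d_gc = 4471.4 nmi
Rhumb line: Δψ = -1.9287, q = Δφ/Δψ = 0.5565, d_rh = R√(Δφ²+q²Δλ²) = 4775.6 nmi
Excess = 4775.6 − 4471.4 = 304.2 ≈ 304 nmi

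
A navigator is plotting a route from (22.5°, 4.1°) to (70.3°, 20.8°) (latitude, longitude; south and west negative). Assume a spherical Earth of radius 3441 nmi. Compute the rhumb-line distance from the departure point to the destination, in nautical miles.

2937 nmi

Rhumb course C = atan2(Δλ, Δψ) with Δψ = ln[tan(π/4+φ₂/2)/tan(π/4+φ₁/2)] = +1.3476, Δλ = +0.2915 → C = 12.20°
d = R·|Δφ| / |cos C| = 3441·0.83427 / 0.97740 = 2937 nmi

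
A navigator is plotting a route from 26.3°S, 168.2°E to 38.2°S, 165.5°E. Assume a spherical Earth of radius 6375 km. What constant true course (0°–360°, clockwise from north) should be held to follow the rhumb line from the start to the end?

Meridional parts: M(φ₁)=-0.4760, M(φ₂)=-0.7224 → ΔM = -0.2464;  Δλ = -0.0471 rad
tan C = Δλ / ΔM = +0.1913 → C = 190.83°

190.8°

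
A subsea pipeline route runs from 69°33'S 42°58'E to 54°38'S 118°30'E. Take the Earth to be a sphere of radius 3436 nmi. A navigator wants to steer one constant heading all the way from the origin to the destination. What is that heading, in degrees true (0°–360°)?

66.6°

Δψ = ln[tan(π/4+φ₂/2)/tan(π/4+φ₁/2)] = +0.5696
Δλ = +1.3183 rad (taken the short way round)
course = atan2(Δλ, Δψ) = 66.63°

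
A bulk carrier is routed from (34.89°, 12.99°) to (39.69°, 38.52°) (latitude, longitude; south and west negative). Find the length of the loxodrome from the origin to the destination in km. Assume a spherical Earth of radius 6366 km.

2317 km

Rhumb course C = atan2(Δλ, Δψ) with Δψ = ln[tan(π/4+φ₂/2)/tan(π/4+φ₁/2)] = +0.1054, Δλ = +0.4456 → C = 76.70°
d = R·|Δφ| / |cos C| = 6366·0.08378 / 0.23013 = 2317 km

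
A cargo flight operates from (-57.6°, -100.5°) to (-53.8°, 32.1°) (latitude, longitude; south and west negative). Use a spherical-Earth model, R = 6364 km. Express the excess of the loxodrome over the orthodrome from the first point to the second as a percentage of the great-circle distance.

Great circle: σ = 1.0848 rad → d_gc = Rσ = 6903.4 km
Rhumb: Δφ = +0.0663, Δλ = +2.3143, Δψ = +0.1178, q = Δφ/Δψ = 0.5630 → d_rh = R√(Δφ²+q²Δλ²) = 8302.4 km
Excess = (8302.4 − 6903.4) / 6903.4 = 1399.0 / 6903.4 = 20.27% ≈ 20.3%

20.3%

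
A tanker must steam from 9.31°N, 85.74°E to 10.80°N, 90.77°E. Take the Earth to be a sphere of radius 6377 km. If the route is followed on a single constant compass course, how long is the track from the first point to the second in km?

576 km

Rhumb course C = atan2(Δλ, Δψ) with Δψ = ln[tan(π/4+φ₂/2)/tan(π/4+φ₁/2)] = +0.0264, Δλ = +0.0878 → C = 73.26°
d = R·|Δφ| / |cos C| = 6377·0.02601 / 0.28810 = 576 km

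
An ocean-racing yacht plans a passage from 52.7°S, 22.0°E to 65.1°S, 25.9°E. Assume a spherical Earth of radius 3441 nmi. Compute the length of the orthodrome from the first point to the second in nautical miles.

cos σ = sin φ₁ sin φ₂ + cos φ₁ cos φ₂ cos Δλ
      = sin(-52.70°)sin(-65.10°) + cos(-52.70°)cos(-65.10°)cos(3.90°) = 0.9761
σ = 12.557° → d = Rσ = 3441·0.21916 = 754 nmi

754 nmi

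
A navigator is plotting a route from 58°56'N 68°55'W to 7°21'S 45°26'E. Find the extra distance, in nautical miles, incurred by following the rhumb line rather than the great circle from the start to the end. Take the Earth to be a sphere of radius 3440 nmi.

374 nmi

Great circle: cos σ = sin φ₁ sin φ₂ + cos φ₁ cos φ₂ cos Δλ,  σ = 1.8972 rad → d_gc = 6526.2 nmi
Rhumb line: Δψ = -1.4089, q = Δφ/Δψ = 0.8211, d_rh = R√(Δφ²+q²Δλ²) = 6900.3 nmi
Excess = 6900.3 − 6526.2 = 374.1 ≈ 374 nmi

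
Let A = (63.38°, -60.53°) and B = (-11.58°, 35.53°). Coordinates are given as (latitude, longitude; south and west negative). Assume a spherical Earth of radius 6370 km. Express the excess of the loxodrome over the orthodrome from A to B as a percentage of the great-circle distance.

Great circle: σ = 1.7986 rad → d_gc = Rσ = 11456.8 km
Rhumb: Δφ = -1.3083, Δλ = +1.6766, Δψ = -1.6450, q = Δφ/Δψ = 0.7953 → d_rh = R√(Δφ²+q²Δλ²) = 11899.5 km
Excess = (11899.5 − 11456.8) / 11456.8 = 442.7 / 11456.8 = 3.86% ≈ 3.9%

3.9%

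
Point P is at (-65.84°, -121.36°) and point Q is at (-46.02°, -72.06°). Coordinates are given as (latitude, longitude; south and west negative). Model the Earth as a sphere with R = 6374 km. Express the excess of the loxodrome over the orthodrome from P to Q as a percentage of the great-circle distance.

Great circle: σ = 0.5700 rad → d_gc = Rσ = 3633.4 km
Rhumb: Δφ = +0.3459, Δλ = +0.8604, Δψ = +0.6349, q = Δφ/Δψ = 0.5448 → d_rh = R√(Δφ²+q²Δλ²) = 3713.5 km
Excess = (3713.5 − 3633.4) / 3633.4 = 80.1 / 3633.4 = 2.20% ≈ 2.2%

2.2%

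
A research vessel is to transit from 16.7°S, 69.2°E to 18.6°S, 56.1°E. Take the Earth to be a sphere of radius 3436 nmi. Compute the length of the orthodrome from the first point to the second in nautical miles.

757 nmi

Haversine: a = sin²(Δφ/2)+cos φ₁ cos φ₂ sin²(Δλ/2) = 0.01209;  σ = 2·atan2(√a,√(1−a))
σ = 12.624° → d = Rσ = 3436·0.22033 = 757 nmi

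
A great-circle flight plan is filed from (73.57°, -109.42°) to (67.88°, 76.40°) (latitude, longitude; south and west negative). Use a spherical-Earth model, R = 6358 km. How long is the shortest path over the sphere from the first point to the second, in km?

4272 km

Haversine: a = sin²(Δφ/2)+cos φ₁ cos φ₂ sin²(Δλ/2) = 0.10869;  σ = 2·atan2(√a,√(1−a))
σ = 38.499° → d = Rσ = 6358·0.67194 = 4272 km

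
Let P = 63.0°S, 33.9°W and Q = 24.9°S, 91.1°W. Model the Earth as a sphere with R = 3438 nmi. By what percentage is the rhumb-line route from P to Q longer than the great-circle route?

2.2%

Great circle: σ = 0.9295 rad → d_gc = Rσ = 3195.7 nmi
Rhumb: Δφ = +0.6650, Δλ = -0.9983, Δψ = +0.9778, q = Δφ/Δψ = 0.6800 → d_rh = R√(Δφ²+q²Δλ²) = 3267.2 nmi
Excess = (3267.2 − 3195.7) / 3195.7 = 71.5 / 3195.7 = 2.24% ≈ 2.2%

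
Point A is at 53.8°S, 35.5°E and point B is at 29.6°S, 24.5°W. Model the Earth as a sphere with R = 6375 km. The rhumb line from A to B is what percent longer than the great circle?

Great circle: σ = 0.8561 rad → d_gc = Rσ = 5457.9 km
Rhumb: Δφ = +0.4224, Δλ = -1.0472, Δψ = +0.5770, q = Δφ/Δψ = 0.7320 → d_rh = R√(Δφ²+q²Δλ²) = 5579.6 km
Excess = (5579.6 − 5457.9) / 5457.9 = 121.7 / 5457.9 = 2.23% ≈ 2.2%

2.2%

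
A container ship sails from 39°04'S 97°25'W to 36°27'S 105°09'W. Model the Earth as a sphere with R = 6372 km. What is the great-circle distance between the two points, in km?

Haversine: a = sin²(Δφ/2)+cos φ₁ cos φ₂ sin²(Δλ/2) = 0.00336;  σ = 2·atan2(√a,√(1−a))
σ = 6.647° → d = Rσ = 6372·0.11602 = 739 km

739 km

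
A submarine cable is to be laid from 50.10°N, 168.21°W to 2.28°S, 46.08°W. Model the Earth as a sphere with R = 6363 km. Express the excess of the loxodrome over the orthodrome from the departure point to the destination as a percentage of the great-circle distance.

5.8%

Great circle: σ = 1.9513 rad → d_gc = Rσ = 12416.2 km
Rhumb: Δφ = -0.9142, Δλ = +2.1316, Δψ = -1.0532, q = Δφ/Δψ = 0.8680 → d_rh = R√(Δφ²+q²Δλ²) = 13131.8 km
Excess = (13131.8 − 12416.2) / 12416.2 = 715.6 / 12416.2 = 5.76% ≈ 5.8%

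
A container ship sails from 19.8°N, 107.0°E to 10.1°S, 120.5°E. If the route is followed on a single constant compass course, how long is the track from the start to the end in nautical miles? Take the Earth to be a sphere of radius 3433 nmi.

Δψ = ln[tan(π/4+φ₂/2)/tan(π/4+φ₁/2)] = -0.5299;  Δφ = -0.5219 rad,  Δλ = +0.2356 rad
q = Δφ/Δψ = 0.9849
d = R·√(Δφ² + q²Δλ²) = 3433·0.57112 = 1961 nmi

1961 nmi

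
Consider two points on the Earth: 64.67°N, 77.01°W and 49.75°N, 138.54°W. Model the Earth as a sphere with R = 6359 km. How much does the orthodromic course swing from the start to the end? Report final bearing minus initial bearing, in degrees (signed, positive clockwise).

At departure: θ₁ = atan2(sin Δλ cos φ₂, cos φ₁ sin φ₂ − sin φ₁ cos φ₂ cos Δλ) = 274.84°
At arrival: θ₂ = atan2(sin Δλ cos φ₁, −cos φ₂ sin φ₁ + sin φ₂ cos φ₁ cos Δλ) = 221.28°
Δθ = θ₂ − θ₁ = -53.6°

-53.6°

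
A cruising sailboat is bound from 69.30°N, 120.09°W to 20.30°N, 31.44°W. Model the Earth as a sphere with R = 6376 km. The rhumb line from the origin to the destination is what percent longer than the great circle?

Great circle: σ = 1.2320 rad → d_gc = Rσ = 7855.2 km
Rhumb: Δφ = -0.8552, Δλ = +1.5472, Δψ = -1.3383, q = Δφ/Δψ = 0.6390 → d_rh = R√(Δφ²+q²Δλ²) = 8335.1 km
Excess = (8335.1 − 7855.2) / 7855.2 = 479.9 / 7855.2 = 6.11% ≈ 6.1%

6.1%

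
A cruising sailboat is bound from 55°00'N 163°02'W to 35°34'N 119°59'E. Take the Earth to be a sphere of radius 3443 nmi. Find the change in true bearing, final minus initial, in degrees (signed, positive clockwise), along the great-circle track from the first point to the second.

At departure: θ₁ = atan2(sin Δλ cos φ₂, cos φ₁ sin φ₂ − sin φ₁ cos φ₂ cos Δλ) = 283.04°
At arrival: θ₂ = atan2(sin Δλ cos φ₁, −cos φ₂ sin φ₁ + sin φ₂ cos φ₁ cos Δλ) = 223.39°
Δθ = θ₂ − θ₁ = -59.7°

-59.7°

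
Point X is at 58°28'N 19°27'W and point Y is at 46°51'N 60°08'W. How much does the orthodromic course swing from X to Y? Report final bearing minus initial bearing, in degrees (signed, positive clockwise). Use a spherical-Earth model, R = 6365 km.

Initial bearing θ₁ = atan2(sin Δλ cos φ₂, cos φ₁ sin φ₂ − sin φ₁ cos φ₂ cos Δλ) = 262.27°
Final bearing θ₂ = (initial bearing from the destination back to the start) + 180° = 229.27°
Δθ = θ₂ − θ₁ = -33.0°

-33.0°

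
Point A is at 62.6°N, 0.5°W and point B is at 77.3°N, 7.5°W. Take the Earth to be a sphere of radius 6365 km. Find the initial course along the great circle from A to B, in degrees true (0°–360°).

N = sin Δλ·cos φ₂ = -0.0268;  D = cos φ₁ sin φ₂ − sin φ₁ cos φ₂ cos Δλ = +0.2552
initial course = atan2(N, D) = 354.01°

354.0°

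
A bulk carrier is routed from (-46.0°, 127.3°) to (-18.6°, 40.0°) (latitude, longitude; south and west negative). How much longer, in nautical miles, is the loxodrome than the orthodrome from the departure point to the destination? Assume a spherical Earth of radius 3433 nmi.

Great circle: cos σ = sin φ₁ sin φ₂ + cos φ₁ cos φ₂ cos Δλ,  σ = 1.3073 rad → d_gc = 4488.0 nmi
Rhumb line: Δψ = +0.5758, q = Δφ/Δψ = 0.8306, d_rh = R√(Δφ²+q²Δλ²) = 4644.3 nmi
Excess = 4644.3 − 4488.0 = 156.3 ≈ 156 nmi

156 nmi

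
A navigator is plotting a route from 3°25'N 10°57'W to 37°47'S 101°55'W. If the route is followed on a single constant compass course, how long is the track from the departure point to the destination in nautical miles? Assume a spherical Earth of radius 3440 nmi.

5652 nmi

Rhumb course C = atan2(Δλ, Δψ) with Δψ = ln[tan(π/4+φ₂/2)/tan(π/4+φ₁/2)] = -0.7729, Δλ = -1.5877 → C = 244.04°
d = R·|Δφ| / |cos C| = 3440·0.71908 / 0.43769 = 5652 nmi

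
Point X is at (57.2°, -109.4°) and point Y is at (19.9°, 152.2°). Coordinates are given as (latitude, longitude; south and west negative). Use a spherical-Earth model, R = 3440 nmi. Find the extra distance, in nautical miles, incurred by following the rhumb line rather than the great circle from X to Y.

Great circle: cos σ = sin φ₁ sin φ₂ + cos φ₁ cos φ₂ cos Δλ,  σ = 1.3575 rad → d_gc = 4669.7 nmi
Rhumb line: Δψ = -0.8686, q = Δφ/Δψ = 0.7495, d_rh = R√(Δφ²+q²Δλ²) = 4962.1 nmi
Excess = 4962.1 − 4669.7 = 292.4 ≈ 292 nmi

292 nmi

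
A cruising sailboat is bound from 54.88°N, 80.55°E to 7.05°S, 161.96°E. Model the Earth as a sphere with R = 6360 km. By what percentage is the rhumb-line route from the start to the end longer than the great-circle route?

2.1%

Great circle: σ = 1.5859 rad → d_gc = Rσ = 10086.4 km
Rhumb: Δφ = -1.0809, Δλ = +1.4209, Δψ = -1.2739, q = Δφ/Δψ = 0.8485 → d_rh = R√(Δφ²+q²Δλ²) = 10297.8 km
Excess = (10297.8 − 10086.4) / 10086.4 = 211.4 / 10086.4 = 2.10% ≈ 2.1%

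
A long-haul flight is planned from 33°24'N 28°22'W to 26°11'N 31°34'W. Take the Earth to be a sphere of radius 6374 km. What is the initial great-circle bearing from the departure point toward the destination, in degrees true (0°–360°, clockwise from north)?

N = sin Δλ·cos φ₂ = -0.0501;  D = cos φ₁ sin φ₂ − sin φ₁ cos φ₂ cos Δλ = -0.1249
initial course = atan2(N, D) = 201.86°

201.9°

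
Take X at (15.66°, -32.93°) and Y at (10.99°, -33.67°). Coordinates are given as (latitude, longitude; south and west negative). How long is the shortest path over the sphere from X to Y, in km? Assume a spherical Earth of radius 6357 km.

524 km

Haversine: a = sin²(Δφ/2)+cos φ₁ cos φ₂ sin²(Δλ/2) = 0.00170;  σ = 2·atan2(√a,√(1−a))
σ = 4.725° → d = Rσ = 6357·0.08247 = 524 km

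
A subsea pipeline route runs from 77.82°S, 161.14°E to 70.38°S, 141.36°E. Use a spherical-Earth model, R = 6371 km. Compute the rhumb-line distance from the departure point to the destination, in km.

1017 km

Δψ = ln[tan(π/4+φ₂/2)/tan(π/4+φ₁/2)] = +0.4828;  Δφ = +0.1299 rad,  Δλ = -0.3452 rad
q = Δφ/Δψ = 0.2689
d = R·√(Δφ² + q²Δλ²) = 6371·0.15963 = 1017 km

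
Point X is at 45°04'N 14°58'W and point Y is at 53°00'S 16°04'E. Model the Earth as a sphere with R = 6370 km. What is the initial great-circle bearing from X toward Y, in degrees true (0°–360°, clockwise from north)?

θ = atan2( sin Δλ·cos φ₂ ,  cos φ₁ sin φ₂ − sin φ₁ cos φ₂ cos Δλ )
  = atan2(+0.3103, -0.9291) = 161.53°

161.5°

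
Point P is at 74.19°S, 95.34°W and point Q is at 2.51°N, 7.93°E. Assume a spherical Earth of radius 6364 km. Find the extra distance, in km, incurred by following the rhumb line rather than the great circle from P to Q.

Great circle: cos σ = sin φ₁ sin φ₂ + cos φ₁ cos φ₂ cos Δλ,  σ = 1.6756 rad → d_gc = 10663.5 km
Rhumb line: Δψ = +2.0182, q = Δφ/Δψ = 0.6633, d_rh = R√(Δφ²+q²Δλ²) = 11422.2 km
Excess = 11422.2 − 10663.5 = 758.7 ≈ 759 km

759 km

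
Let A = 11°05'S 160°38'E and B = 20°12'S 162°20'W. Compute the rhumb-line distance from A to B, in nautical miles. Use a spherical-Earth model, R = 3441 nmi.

2208 nmi

Δψ = ln[tan(π/4+φ₂/2)/tan(π/4+φ₁/2)] = -0.1654;  Δφ = -0.1591 rad,  Δλ = +0.6464 rad
q = Δφ/Δψ = 0.9618
d = R·√(Δφ² + q²Δλ²) = 3441·0.64170 = 2208 nmi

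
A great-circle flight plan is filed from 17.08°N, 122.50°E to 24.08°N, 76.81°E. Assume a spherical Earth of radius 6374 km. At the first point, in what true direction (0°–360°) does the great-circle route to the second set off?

287.2°

N = sin Δλ·cos φ₂ = -0.6533;  D = cos φ₁ sin φ₂ − sin φ₁ cos φ₂ cos Δλ = +0.2027
initial course = atan2(N, D) = 287.24°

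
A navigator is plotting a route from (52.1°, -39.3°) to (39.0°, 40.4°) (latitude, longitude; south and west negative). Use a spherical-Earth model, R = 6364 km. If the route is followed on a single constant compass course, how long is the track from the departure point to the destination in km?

Rhumb course C = atan2(Δλ, Δψ) with Δψ = ln[tan(π/4+φ₂/2)/tan(π/4+φ₁/2)] = -0.3287, Δλ = +1.3910 → C = 103.30°
d = R·|Δφ| / |cos C| = 6364·0.22864 / 0.22997 = 6327 km

6327 km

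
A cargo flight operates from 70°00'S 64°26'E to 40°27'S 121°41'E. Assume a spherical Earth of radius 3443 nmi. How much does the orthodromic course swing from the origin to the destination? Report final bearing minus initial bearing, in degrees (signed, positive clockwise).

-49.7°

Initial bearing θ₁ = atan2(sin Δλ cos φ₂, cos φ₁ sin φ₂ − sin φ₁ cos φ₂ cos Δλ) = 75.55°
Final bearing θ₂ = (initial bearing from the destination back to the start) + 180° = 25.80°
Δθ = θ₂ − θ₁ = -49.7°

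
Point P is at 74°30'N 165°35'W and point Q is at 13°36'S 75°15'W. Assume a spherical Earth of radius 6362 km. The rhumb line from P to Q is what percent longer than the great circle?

Great circle: σ = 1.8009 rad → d_gc = Rσ = 11457.5 km
Rhumb: Δφ = -1.5376, Δλ = +1.5766, Δψ = -2.2340, q = Δφ/Δψ = 0.6883 → d_rh = R√(Δφ²+q²Δλ²) = 11973.2 km
Excess = (11973.2 − 11457.5) / 11457.5 = 515.7 / 11457.5 = 4.50% ≈ 4.5%

4.5%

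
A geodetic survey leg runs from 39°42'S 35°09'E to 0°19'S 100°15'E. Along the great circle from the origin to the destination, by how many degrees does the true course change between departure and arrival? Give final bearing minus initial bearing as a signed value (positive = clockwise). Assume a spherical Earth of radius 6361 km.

Initial bearing θ₁ = atan2(sin Δλ cos φ₂, cos φ₁ sin φ₂ − sin φ₁ cos φ₂ cos Δλ) = 73.73°
Final bearing θ₂ = (initial bearing from the destination back to the start) + 180° = 47.61°
Δθ = θ₂ − θ₁ = -26.1°

-26.1°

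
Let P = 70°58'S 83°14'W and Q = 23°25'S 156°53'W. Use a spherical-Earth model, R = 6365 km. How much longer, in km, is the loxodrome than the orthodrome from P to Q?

Great circle: cos σ = sin φ₁ sin φ₂ + cos φ₁ cos φ₂ cos Δλ,  σ = 1.0929 rad → d_gc = 6956.2 km
Rhumb line: Δψ = +1.3654, q = Δφ/Δψ = 0.6078, d_rh = R√(Δφ²+q²Δλ²) = 7255.0 km
Excess = 7255.0 − 6956.2 = 298.8 ≈ 299 km

299 km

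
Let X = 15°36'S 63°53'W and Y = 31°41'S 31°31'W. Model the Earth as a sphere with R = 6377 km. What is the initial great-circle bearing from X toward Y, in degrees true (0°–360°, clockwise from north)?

N = sin Δλ·cos φ₂ = +0.4556;  D = cos φ₁ sin φ₂ − sin φ₁ cos φ₂ cos Δλ = -0.3126
initial course = atan2(N, D) = 124.46°

124.5°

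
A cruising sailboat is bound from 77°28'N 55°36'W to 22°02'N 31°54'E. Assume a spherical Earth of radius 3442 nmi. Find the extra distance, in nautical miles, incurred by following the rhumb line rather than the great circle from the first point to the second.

269 nmi

Great circle: cos σ = sin φ₁ sin φ₂ + cos φ₁ cos φ₂ cos Δλ,  σ = 1.1864 rad → d_gc = 4083.7 nmi
Rhumb line: Δψ = -1.8146, q = Δφ/Δψ = 0.5332, d_rh = R√(Δφ²+q²Δλ²) = 4352.5 nmi
Excess = 4352.5 − 4083.7 = 268.8 ≈ 269 nmi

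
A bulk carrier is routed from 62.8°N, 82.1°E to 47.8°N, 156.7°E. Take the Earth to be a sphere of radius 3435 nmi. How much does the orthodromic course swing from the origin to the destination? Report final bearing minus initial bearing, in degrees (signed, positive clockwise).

At departure: θ₁ = atan2(sin Δλ cos φ₂, cos φ₁ sin φ₂ − sin φ₁ cos φ₂ cos Δλ) = 74.47°
At arrival: θ₂ = atan2(sin Δλ cos φ₁, −cos φ₂ sin φ₁ + sin φ₂ cos φ₁ cos Δλ) = 139.03°
Δθ = θ₂ − θ₁ = +64.6°

+64.6°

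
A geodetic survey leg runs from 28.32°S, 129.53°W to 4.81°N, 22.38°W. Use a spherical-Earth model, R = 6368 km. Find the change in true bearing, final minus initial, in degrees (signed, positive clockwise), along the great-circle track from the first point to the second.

-32.1°

Initial bearing θ₁ = atan2(sin Δλ cos φ₂, cos φ₁ sin φ₂ − sin φ₁ cos φ₂ cos Δλ) = 93.94°
Final bearing θ₂ = (initial bearing from the destination back to the start) + 180° = 61.80°
Δθ = θ₂ − θ₁ = -32.1°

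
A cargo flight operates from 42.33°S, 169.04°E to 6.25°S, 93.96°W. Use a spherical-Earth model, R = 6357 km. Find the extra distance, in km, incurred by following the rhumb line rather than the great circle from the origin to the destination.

Great circle: cos σ = sin φ₁ sin φ₂ + cos φ₁ cos φ₂ cos Δλ,  σ = 1.5870 rad → d_gc = 10088.9 km
Rhumb line: Δψ = +0.7076, q = Δφ/Δψ = 0.8899, d_rh = R√(Δφ²+q²Δλ²) = 10380.1 km
Excess = 10380.1 − 10088.9 = 291.2 ≈ 291 km

291 km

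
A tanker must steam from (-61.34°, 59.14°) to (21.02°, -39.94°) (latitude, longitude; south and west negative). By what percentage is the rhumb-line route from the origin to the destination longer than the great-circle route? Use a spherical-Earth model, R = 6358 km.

Great circle: σ = 1.9664 rad → d_gc = Rσ = 12502.6 km
Rhumb: Δφ = +1.4375, Δλ = -1.7293, Δψ = +1.7401, q = Δφ/Δψ = 0.8261 → d_rh = R√(Δφ²+q²Δλ²) = 12884.8 km
Excess = (12884.8 − 12502.6) / 12502.6 = 382.2 / 12502.6 = 3.06% ≈ 3.1%

3.1%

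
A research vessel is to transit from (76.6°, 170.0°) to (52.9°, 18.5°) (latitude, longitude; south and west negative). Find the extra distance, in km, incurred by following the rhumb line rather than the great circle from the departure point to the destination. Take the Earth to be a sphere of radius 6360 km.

1666 km

Great circle: cos σ = sin φ₁ sin φ₂ + cos φ₁ cos φ₂ cos Δλ,  σ = 0.8592 rad → d_gc = 5464.7 km
Rhumb line: Δψ = -1.0496, q = Δφ/Δψ = 0.3941, d_rh = R√(Δφ²+q²Δλ²) = 7130.5 km
Excess = 7130.5 − 5464.7 = 1665.8 ≈ 1666 km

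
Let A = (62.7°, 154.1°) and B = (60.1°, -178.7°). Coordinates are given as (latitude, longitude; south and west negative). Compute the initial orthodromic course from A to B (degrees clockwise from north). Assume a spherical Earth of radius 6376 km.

89.1°

θ = atan2( sin Δλ·cos φ₂ ,  cos φ₁ sin φ₂ − sin φ₁ cos φ₂ cos Δλ )
  = atan2(+0.2279, +0.0036) = 89.09°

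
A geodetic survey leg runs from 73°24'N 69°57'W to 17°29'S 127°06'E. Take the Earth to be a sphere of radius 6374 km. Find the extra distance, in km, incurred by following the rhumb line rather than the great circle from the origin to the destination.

2651 km

Great circle: cos σ = sin φ₁ sin φ₂ + cos φ₁ cos φ₂ cos Δλ,  σ = 2.1513 rad → d_gc = 13712.2 km
Rhumb line: Δψ = -2.2349, q = Δφ/Δψ = 0.7097, d_rh = R√(Δφ²+q²Δλ²) = 16363.2 km
Excess = 16363.2 − 13712.2 = 2651.0 ≈ 2651 km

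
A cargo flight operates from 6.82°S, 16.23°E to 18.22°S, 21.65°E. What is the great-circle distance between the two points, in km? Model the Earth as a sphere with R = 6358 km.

cos σ = sin φ₁ sin φ₂ + cos φ₁ cos φ₂ cos Δλ
      = sin(-6.82°)sin(-18.22°) + cos(-6.82°)cos(-18.22°)cos(5.42°) = 0.9761
σ = 12.564° → d = Rσ = 6358·0.21928 = 1394 km

1394 km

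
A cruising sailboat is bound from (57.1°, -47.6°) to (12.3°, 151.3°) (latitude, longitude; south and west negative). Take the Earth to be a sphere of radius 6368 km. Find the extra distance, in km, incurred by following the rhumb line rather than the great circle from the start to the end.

Great circle: cos σ = sin φ₁ sin φ₂ + cos φ₁ cos φ₂ cos Δλ,  σ = 1.8999 rad → d_gc = 12098.8 km
Rhumb line: Δψ = -1.0035, q = Δφ/Δψ = 0.7791, d_rh = R√(Δφ²+q²Δλ²) = 14812.7 km
Excess = 14812.7 − 12098.8 = 2713.9 ≈ 2714 km

2714 km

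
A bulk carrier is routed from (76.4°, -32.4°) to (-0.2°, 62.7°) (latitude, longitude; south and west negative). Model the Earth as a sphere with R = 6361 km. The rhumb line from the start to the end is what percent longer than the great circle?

6.3%

Great circle: σ = 1.5951 rad → d_gc = Rσ = 10146.4 km
Rhumb: Δφ = -1.3369, Δλ = +1.6598, Δψ = -2.1301, q = Δφ/Δψ = 0.6276 → d_rh = R√(Δφ²+q²Δλ²) = 10781.1 km
Excess = (10781.1 − 10146.4) / 10146.4 = 634.7 / 10146.4 = 6.26% ≈ 6.3%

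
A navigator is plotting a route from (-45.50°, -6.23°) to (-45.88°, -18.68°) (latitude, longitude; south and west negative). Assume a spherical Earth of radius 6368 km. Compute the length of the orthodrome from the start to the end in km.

Haversine: a = sin²(Δφ/2)+cos φ₁ cos φ₂ sin²(Δλ/2) = 0.00575;  σ = 2·atan2(√a,√(1−a))
σ = 8.696° → d = Rσ = 6368·0.15178 = 967 km

967 km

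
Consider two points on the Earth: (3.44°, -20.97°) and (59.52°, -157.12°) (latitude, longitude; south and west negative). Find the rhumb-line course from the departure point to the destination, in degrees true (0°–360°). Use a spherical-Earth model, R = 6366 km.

Meridional parts: M(φ₁)=+0.0601, M(φ₂)=+1.3003 → ΔM = +1.2402;  Δλ = -2.3763 rad
tan C = Δλ / ΔM = -1.9160 → C = 297.56°

297.6°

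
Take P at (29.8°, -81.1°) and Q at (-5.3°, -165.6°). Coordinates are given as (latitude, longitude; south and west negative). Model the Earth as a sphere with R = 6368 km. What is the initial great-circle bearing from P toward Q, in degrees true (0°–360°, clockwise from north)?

262.7°

θ = atan2( sin Δλ·cos φ₂ ,  cos φ₁ sin φ₂ − sin φ₁ cos φ₂ cos Δλ )
  = atan2(-0.9911, -0.1276) = 262.66°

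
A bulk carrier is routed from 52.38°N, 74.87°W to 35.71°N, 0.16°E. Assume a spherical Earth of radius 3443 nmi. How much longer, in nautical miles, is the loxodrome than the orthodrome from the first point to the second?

Great circle: cos σ = sin φ₁ sin φ₂ + cos φ₁ cos φ₂ cos Δλ,  σ = 0.9393 rad → d_gc = 3234.00 nmi
Rhumb line: Δψ = -0.4089, q = Δφ/Δψ = 0.7114, d_rh = R√(Δφ²+q²Δλ²) = 3360.47 nmi
Excess = 3360.47 − 3234.00 = 126.47 ≈ 126 nmi

126 nmi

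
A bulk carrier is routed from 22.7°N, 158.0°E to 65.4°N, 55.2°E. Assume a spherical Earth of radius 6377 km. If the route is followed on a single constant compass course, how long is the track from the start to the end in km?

Δψ = ln[tan(π/4+φ₂/2)/tan(π/4+φ₁/2)] = +1.1161;  Δφ = +0.7453 rad,  Δλ = -1.7942 rad
q = Δφ/Δψ = 0.6677
d = R·√(Δφ² + q²Δλ²) = 6377·1.41091 = 8997 km

8997 km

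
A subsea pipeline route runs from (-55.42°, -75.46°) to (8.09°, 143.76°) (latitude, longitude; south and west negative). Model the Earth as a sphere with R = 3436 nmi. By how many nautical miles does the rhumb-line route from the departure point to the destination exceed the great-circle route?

Great circle: cos σ = sin φ₁ sin φ₂ + cos φ₁ cos φ₂ cos Δλ,  σ = 2.1546 rad → d_gc = 7403.2 nmi
Rhumb line: Δψ = +1.3088, q = Δφ/Δψ = 0.8470, d_rh = R√(Δφ²+q²Δλ²) = 8101.5 nmi
Excess = 8101.5 − 7403.2 = 698.3 ≈ 698 nmi

698 nmi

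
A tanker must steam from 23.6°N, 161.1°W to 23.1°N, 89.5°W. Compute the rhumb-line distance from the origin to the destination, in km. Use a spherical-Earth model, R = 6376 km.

7315 km

Δψ = ln[tan(π/4+φ₂/2)/tan(π/4+φ₁/2)] = -0.0095;  Δφ = -0.0087 rad,  Δλ = +1.2497 rad
q = Δφ/Δψ = 0.9181
d = R·√(Δφ² + q²Δλ²) = 6376·1.14734 = 7315 km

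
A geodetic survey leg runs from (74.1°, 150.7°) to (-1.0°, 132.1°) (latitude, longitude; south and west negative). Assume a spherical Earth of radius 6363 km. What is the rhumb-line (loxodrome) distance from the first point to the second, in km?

8451 km

Δψ = ln[tan(π/4+φ₂/2)/tan(π/4+φ₁/2)] = -1.9861;  Δφ = -1.3107 rad,  Δλ = -0.3246 rad
q = Δφ/Δψ = 0.6600
d = R·√(Δφ² + q²Δλ²) = 6363·1.32814 = 8451 km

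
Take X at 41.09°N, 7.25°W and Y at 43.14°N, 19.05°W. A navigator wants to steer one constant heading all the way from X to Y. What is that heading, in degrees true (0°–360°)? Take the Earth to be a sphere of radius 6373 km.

Meridional parts: M(φ₁)=+0.7879, M(φ₂)=+0.8362 → ΔM = +0.0482;  Δλ = -0.2059 rad
tan C = Δλ / ΔM = -4.2693 → C = 283.18°

283.2°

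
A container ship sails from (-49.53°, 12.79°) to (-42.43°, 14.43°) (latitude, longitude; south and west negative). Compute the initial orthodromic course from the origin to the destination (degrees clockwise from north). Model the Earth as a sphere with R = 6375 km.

9.7°

N = sin Δλ·cos φ₂ = +0.0211;  D = cos φ₁ sin φ₂ − sin φ₁ cos φ₂ cos Δλ = +0.1234
initial course = atan2(N, D) = 9.72°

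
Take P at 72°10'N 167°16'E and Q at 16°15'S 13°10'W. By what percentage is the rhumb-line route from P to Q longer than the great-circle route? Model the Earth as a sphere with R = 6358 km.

Great circle: σ = 2.1657 rad → d_gc = Rσ = 13769.2 km
Rhumb: Δφ = -1.5432, Δλ = +3.1340, Δψ = -2.1397, q = Δφ/Δψ = 0.7212 → d_rh = R√(Δφ²+q²Δλ²) = 17400.8 km
Excess = (17400.8 − 13769.2) / 13769.2 = 3631.6 / 13769.2 = 26.37% ≈ 26.4%

26.4%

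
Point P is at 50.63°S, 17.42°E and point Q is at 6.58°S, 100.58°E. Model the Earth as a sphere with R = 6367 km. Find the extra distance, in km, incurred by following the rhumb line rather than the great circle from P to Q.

Great circle: cos σ = sin φ₁ sin φ₂ + cos φ₁ cos φ₂ cos Δλ,  σ = 1.4064 rad → d_gc = 8954.7 km
Rhumb line: Δψ = +0.9128, q = Δφ/Δψ = 0.8423, d_rh = R√(Δφ²+q²Δλ²) = 9194.8 km
Excess = 9194.8 − 8954.7 = 240.1 ≈ 240 km

240 km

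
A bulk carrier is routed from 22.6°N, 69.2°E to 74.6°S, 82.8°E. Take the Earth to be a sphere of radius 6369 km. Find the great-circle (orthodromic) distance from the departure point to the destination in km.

10849 km

Haversine: a = sin²(Δφ/2)+cos φ₁ cos φ₂ sin²(Δλ/2) = 0.56610;  σ = 2·atan2(√a,√(1−a))
σ = 97.597° → d = Rσ = 6369·1.70339 = 10849 km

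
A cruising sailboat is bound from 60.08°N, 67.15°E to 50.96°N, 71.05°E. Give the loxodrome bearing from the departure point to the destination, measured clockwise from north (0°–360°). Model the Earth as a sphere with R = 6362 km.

Meridional parts: M(φ₁)=+1.3198, M(φ₂)=+1.0370 → ΔM = -0.2827;  Δλ = +0.0681 rad
tan C = Δλ / ΔM = -0.2407 → C = 166.46°

166.5°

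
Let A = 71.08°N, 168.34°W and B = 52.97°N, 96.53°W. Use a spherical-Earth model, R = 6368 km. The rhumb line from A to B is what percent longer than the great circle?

5.4%

Great circle: σ = 0.6161 rad → d_gc = Rσ = 3923.2 km
Rhumb: Δφ = -0.3161, Δλ = +1.2533, Δψ = -0.6980, q = Δφ/Δψ = 0.4528 → d_rh = R√(Δφ²+q²Δλ²) = 4136.6 km
Excess = (4136.6 − 3923.2) / 3923.2 = 213.4 / 3923.2 = 5.44% ≈ 5.4%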